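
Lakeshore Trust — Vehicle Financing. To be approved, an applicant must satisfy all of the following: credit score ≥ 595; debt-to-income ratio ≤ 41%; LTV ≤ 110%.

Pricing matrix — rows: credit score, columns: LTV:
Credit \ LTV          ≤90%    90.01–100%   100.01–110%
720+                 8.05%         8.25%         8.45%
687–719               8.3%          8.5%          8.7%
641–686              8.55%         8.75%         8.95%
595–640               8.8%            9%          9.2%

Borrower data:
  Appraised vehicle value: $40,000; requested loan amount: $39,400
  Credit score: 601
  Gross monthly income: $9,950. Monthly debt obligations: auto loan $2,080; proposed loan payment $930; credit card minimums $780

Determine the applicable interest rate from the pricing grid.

Credit score 601 ≥ 595; Total monthly debts = (2,080 + 930 + 780) = 3,790. DTI = 3,790/9,950 = 38.1% ≤ 41%
LTV: 39,400 ÷ 40,000 = 98.5%, within 110% cap
Credit 601 → row 595–640; LTV 98.5% → column 90.01–100%. Grid cell → 9%.

9%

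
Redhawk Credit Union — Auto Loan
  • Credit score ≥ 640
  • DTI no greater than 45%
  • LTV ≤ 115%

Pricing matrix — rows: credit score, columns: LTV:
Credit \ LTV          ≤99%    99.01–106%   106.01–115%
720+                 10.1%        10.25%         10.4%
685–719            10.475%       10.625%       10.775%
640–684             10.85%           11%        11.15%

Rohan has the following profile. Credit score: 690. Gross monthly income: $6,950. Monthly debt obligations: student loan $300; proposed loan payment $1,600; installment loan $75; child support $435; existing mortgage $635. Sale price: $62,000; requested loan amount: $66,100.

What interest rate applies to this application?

Credit score 690 ≥ 640; Total monthly debts = (300 + 1,600 + 75 + 435 + 635) = 3,045. DTI: 3,045 ÷ 6,950 = 43.8%, within the 45% cap
Loan-to-value = 66,100/62,000 = 106.6% — pass (115% max)
Credit 690 → row 685–719; LTV 106.6% → column 106.01–115%. Grid cell → 10.775%.

10.775%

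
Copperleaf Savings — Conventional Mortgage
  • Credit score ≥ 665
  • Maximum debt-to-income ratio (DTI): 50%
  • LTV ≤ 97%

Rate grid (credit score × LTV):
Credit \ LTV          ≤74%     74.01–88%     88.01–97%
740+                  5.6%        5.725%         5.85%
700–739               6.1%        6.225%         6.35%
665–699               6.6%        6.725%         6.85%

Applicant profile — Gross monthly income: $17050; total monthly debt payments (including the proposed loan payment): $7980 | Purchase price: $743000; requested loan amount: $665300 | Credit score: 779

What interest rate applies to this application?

5.85%

Credit score 779 ≥ 665; Debt-to-income = 7,980/17,050 = 46.8% — meets 50% limit
LTV: 665,300 ÷ 743,000 = 89.5%, within 97% cap
Row: 779 falls in 740+. Column: 89.5% falls in 88.01–97%. Rate = 5.85%.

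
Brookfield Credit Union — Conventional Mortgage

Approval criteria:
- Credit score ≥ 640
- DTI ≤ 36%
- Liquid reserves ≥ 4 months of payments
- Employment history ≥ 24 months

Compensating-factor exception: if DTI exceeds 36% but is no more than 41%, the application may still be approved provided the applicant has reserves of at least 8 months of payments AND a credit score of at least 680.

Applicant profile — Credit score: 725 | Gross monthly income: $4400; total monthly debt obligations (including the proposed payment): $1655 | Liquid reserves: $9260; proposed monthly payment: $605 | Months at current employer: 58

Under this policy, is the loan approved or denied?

Credit score 725 ≥ 640 (meets base)
DTI: 1,655 ÷ 4,400 = 37.6%, over the 36% base limit.
Reserves = 9,260/605 = 15.3 months ≥ 4
Employment 58 ≥ 24 months
DTI 37.6% is within the 36%–41% exception band; checking compensating factors.
Reserves 15.3 ≥ 8 months; credit score 725 ≥ 680.
Both override conditions satisfied; DTI exception granted.

Approved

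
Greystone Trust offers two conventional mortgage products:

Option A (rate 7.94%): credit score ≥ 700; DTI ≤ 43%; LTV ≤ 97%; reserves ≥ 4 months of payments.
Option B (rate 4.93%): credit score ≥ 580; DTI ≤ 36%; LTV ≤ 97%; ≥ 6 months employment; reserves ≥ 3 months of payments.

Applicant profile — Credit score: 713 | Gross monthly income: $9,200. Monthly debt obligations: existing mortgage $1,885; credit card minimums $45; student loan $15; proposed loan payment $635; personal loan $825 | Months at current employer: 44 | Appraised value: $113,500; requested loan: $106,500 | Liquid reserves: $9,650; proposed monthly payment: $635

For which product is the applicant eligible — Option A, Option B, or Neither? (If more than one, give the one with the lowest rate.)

Option A

Total debts = (1,885 + 45 + 15 + 635 + 825) = 3,405; DTI = 3,405/9,200 = 37%.
LTV = 106,500/113,500 = 93.8%.
Reserves = 9,650/635 = 15.2 months.
Option A: score 713 ≥ 700; DTI 37% ≤ 43%; LTV 93.8% ≤ 97%; reserves 15.2 ≥ 4 mo → qualifies.
Option B: score 713 ≥ 580; DTI 37% > 36%; LTV 93.8% ≤ 97%; employment 44 ≥ 6 mo; reserves 15.2 ≥ 3 mo → does not qualify.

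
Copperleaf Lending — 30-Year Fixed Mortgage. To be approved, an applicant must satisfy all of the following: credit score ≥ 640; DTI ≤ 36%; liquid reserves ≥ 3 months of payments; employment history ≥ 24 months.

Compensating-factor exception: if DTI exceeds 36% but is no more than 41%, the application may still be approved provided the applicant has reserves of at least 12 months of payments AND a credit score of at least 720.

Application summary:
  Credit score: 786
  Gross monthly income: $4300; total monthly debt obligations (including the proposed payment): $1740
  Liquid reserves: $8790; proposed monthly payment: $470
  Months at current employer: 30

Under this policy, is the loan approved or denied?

Approved

Credit score 786 ≥ 640 (meets base)
DTI = 1,740/4,300 = 40.5% > 36% — standard DTI limit exceeded.
Liquid reserves cover 8,790/470 = 18.7 months — ≥ 3 required
Employment 30 ≥ 24 months
40.5% falls in the override range (36%–41%), so the compensating-factor test applies.
Override check — reserves: 18.7 mo (ok); score: 786 (ok).
Both override conditions satisfied; DTI exception granted.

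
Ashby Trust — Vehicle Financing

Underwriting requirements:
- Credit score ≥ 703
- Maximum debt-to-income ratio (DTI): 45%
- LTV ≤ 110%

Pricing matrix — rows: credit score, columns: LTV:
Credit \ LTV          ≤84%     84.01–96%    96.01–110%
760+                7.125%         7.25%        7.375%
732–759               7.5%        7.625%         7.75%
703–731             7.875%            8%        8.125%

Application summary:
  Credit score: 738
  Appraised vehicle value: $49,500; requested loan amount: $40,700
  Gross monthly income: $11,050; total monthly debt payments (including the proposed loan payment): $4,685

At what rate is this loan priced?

Credit score 738 ≥ 703; Debt-to-income = 4,685/11,050 = 42.4% — meets 45% limit
LTV = 40,700/49,500 = 82.2% ≤ 110%
Row: 738 falls in 732–759. Column: 82.2% falls in ≤84%. Rate = 7.5%.

7.5%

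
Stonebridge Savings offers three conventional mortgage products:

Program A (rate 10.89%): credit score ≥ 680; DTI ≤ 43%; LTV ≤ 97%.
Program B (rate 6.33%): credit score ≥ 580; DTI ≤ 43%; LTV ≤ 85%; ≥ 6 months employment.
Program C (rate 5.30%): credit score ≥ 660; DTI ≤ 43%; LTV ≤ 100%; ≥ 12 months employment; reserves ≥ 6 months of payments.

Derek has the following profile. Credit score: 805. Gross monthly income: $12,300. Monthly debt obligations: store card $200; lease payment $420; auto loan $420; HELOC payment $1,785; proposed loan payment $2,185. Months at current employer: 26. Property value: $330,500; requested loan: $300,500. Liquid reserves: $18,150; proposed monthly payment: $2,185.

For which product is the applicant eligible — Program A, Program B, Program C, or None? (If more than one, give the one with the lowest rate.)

Program C

Total debts = (200 + 420 + 420 + 1,785 + 2,185) = 5,010; DTI = 5,010/12,300 = 40.7%.
LTV = 300,500/330,500 = 90.9%.
Reserves = 18,150/2,185 = 8.3 months.
Program A: score 805 ≥ 680; DTI 40.7% ≤ 43%; LTV 90.9% ≤ 97% → qualifies.
Program B: score 805 ≥ 580; DTI 40.7% ≤ 43%; LTV 90.9% > 85%; employment 26 ≥ 6 mo → does not qualify.
Program C: score 805 ≥ 660; DTI 40.7% ≤ 43%; LTV 90.9% ≤ 100%; employment 26 ≥ 12 mo; reserves 8.3 ≥ 6 mo → qualifies.
Qualifying: Program A, Program C. Lowest rate is 5.30% → Program C.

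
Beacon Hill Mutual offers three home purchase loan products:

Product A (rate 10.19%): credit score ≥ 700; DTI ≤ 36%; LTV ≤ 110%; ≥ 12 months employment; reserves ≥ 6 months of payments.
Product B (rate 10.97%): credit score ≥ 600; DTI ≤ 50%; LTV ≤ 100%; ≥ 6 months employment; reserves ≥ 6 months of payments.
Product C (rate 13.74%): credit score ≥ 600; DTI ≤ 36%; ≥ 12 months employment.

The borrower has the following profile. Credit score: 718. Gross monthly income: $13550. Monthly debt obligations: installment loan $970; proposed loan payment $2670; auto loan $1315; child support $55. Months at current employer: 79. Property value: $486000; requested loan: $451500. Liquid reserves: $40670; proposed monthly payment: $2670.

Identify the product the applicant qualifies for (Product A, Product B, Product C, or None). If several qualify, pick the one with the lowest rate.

Total debts = (970 + 2,670 + 1,315 + 55) = 5,010; DTI = 5,010/13,550 = 37%.
LTV = 451,500/486,000 = 92.9%.
Reserves = 40,670/2,670 = 15.2 months.
Product A: score 718 ≥ 700; DTI 37% > 36%; LTV 92.9% ≤ 110%; employment 79 ≥ 12 mo; reserves 15.2 ≥ 6 mo → does not qualify.
Product B: score 718 ≥ 600; DTI 37% ≤ 50%; LTV 92.9% ≤ 100%; employment 79 ≥ 6 mo; reserves 15.2 ≥ 6 mo → qualifies.
Product C: score 718 ≥ 600; DTI 37% > 36%; employment 79 ≥ 12 mo → does not qualify.

Product B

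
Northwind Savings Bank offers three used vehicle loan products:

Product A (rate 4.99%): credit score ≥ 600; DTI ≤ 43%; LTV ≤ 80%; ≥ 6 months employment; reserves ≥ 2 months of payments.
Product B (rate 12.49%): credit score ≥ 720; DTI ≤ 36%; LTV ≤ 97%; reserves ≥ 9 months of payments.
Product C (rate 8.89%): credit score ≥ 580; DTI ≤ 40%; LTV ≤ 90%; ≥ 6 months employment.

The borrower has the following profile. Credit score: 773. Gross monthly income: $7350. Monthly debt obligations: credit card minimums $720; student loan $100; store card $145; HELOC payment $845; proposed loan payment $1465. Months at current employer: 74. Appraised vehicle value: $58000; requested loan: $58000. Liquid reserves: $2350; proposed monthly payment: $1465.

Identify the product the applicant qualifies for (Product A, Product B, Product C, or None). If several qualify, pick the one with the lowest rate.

None

Total debts = (720 + 100 + 145 + 845 + 1,465) = 3,275; DTI = 3,275/7,350 = 44.6%.
LTV = 58,000/58,000 = 100%.
Reserves = 2,350/1,465 = 1.6 months.
Product A: score 773 ≥ 600; DTI 44.6% > 43%; LTV 100% > 80%; employment 74 ≥ 6 mo; reserves 1.6 < 2 mo → does not qualify.
Product B: score 773 ≥ 720; DTI 44.6% > 36%; LTV 100% > 97%; reserves 1.6 < 9 mo → does not qualify.
Product C: score 773 ≥ 580; DTI 44.6% > 40%; LTV 100% > 90%; employment 74 ≥ 6 mo → does not qualify.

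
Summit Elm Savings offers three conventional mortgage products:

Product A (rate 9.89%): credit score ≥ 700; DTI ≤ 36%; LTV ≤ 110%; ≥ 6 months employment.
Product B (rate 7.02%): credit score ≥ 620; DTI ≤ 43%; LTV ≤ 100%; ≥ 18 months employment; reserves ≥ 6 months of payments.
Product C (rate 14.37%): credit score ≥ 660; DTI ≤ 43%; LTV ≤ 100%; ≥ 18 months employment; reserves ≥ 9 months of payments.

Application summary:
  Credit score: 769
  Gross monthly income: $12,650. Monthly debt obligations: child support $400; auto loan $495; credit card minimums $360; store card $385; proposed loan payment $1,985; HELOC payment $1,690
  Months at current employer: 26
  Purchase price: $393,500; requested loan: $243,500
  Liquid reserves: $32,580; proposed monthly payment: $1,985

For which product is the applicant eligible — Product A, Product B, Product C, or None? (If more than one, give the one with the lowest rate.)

Product B

Total debts = (400 + 495 + 360 + 385 + 1,985 + 1,690) = 5,315; DTI = 5,315/12,650 = 42%.
LTV = 243,500/393,500 = 61.9%.
Reserves = 32,580/1,985 = 16.4 months.
Product A: score 769 ≥ 700; DTI 42% > 36%; LTV 61.9% ≤ 110%; employment 26 ≥ 6 mo → does not qualify.
Product B: score 769 ≥ 620; DTI 42% ≤ 43%; LTV 61.9% ≤ 100%; employment 26 ≥ 18 mo; reserves 16.4 ≥ 6 mo → qualifies.
Product C: score 769 ≥ 660; DTI 42% ≤ 43%; LTV 61.9% ≤ 100%; employment 26 ≥ 18 mo; reserves 16.4 ≥ 9 mo → qualifies.
Qualifying: Product B, Product C. Lowest rate is 7.02% → Product B.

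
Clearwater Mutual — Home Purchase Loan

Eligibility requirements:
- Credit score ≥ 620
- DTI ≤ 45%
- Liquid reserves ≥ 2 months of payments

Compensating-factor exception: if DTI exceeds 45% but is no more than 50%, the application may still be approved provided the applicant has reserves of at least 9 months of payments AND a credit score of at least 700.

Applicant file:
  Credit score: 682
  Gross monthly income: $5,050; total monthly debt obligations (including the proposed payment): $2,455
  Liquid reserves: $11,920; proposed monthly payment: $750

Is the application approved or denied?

Denied

Credit score 682 ≥ 620 (meets base)
DTI = 2,455/5,050 = 48.6% > 45% — standard DTI limit exceeded.
Liquid reserves cover 11,920/750 = 15.9 months — ≥ 2 required
48.6% falls in the override range (45%–50%), so the compensating-factor test applies.
Override check — reserves: 15.9 mo (ok); score: 682 (below 700).
Override conditions not both satisfied; exception does not apply.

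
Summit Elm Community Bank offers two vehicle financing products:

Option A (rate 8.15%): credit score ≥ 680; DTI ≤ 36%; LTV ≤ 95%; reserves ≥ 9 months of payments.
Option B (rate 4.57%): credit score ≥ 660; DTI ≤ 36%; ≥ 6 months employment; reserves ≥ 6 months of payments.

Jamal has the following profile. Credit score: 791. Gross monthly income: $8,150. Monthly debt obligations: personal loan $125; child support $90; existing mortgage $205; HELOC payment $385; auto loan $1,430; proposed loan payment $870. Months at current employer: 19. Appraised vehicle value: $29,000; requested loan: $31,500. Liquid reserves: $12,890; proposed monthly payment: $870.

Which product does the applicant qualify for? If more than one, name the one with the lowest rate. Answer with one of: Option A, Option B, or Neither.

Neither

Total debts = (125 + 90 + 205 + 385 + 1,430 + 870) = 3,105; DTI = 3,105/8,150 = 38.1%.
LTV = 31,500/29,000 = 108.6%.
Reserves = 12,890/870 = 14.8 months.
Option A: score 791 ≥ 680; DTI 38.1% > 36%; LTV 108.6% > 95%; reserves 14.8 ≥ 9 mo → does not qualify.
Option B: score 791 ≥ 660; DTI 38.1% > 36%; employment 19 ≥ 6 mo; reserves 14.8 ≥ 6 mo → does not qualify.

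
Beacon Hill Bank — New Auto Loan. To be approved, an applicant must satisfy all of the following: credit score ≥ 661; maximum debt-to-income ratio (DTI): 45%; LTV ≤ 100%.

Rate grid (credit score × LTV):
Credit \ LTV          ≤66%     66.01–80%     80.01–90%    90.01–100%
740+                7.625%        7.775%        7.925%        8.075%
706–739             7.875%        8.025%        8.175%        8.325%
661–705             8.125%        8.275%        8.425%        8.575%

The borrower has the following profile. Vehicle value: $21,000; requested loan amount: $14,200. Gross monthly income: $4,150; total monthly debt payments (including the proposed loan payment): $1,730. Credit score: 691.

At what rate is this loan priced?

Credit score 691 ≥ 661; DTI = 1,730/4,150 = 41.7% ≤ 45%
LTV: 14,200 ÷ 21,000 = 67.6%, within 100% cap
Score 691 is in the 661–705 band; LTV 67.6% is in the 66.01–80% band → 8.275%.

8.275%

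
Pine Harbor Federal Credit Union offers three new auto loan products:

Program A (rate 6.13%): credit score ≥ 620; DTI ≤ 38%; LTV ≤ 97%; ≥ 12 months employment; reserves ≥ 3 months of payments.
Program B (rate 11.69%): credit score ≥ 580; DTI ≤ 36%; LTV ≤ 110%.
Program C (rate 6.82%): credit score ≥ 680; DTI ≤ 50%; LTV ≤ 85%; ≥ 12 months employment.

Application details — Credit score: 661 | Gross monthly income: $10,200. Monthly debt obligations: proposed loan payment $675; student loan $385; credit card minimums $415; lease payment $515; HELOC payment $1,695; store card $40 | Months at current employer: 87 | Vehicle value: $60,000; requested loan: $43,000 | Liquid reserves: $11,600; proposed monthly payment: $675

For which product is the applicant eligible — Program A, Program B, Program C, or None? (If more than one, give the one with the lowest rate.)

Program A

Total debts = (675 + 385 + 415 + 515 + 1,695 + 40) = 3,725; DTI = 3,725/10,200 = 36.5%.
LTV = 43,000/60,000 = 71.7%.
Reserves = 11,600/675 = 17.2 months.
Program A: score 661 ≥ 620; DTI 36.5% ≤ 38%; LTV 71.7% ≤ 97%; employment 87 ≥ 12 mo; reserves 17.2 ≥ 3 mo → qualifies.
Program B: score 661 ≥ 580; DTI 36.5% > 36%; LTV 71.7% ≤ 110% → does not qualify.
Program C: score 661 < 680; DTI 36.5% ≤ 50%; LTV 71.7% ≤ 85%; employment 87 ≥ 12 mo → does not qualify.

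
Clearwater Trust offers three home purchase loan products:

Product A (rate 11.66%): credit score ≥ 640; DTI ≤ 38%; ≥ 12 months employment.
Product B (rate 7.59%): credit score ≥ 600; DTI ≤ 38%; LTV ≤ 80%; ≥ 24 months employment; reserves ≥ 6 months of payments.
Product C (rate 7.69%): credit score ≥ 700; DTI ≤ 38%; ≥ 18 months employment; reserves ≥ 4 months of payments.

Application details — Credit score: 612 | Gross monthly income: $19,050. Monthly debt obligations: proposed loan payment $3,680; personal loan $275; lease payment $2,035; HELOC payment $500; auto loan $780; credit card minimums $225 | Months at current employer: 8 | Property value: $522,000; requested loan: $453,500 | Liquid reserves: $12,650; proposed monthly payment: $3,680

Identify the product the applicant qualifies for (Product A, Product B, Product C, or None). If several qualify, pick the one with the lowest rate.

None

Total debts = (3,680 + 275 + 2,035 + 500 + 780 + 225) = 7,495; DTI = 7,495/19,050 = 39.3%.
LTV = 453,500/522,000 = 86.9%.
Reserves = 12,650/3,680 = 3.4 months.
Product A: score 612 < 640; DTI 39.3% > 38%; employment 8 < 12 mo → does not qualify.
Product B: score 612 ≥ 600; DTI 39.3% > 38%; LTV 86.9% > 80%; employment 8 < 24 mo; reserves 3.4 < 6 mo → does not qualify.
Product C: score 612 < 700; DTI 39.3% > 38%; employment 8 < 18 mo; reserves 3.4 < 4 mo → does not qualify.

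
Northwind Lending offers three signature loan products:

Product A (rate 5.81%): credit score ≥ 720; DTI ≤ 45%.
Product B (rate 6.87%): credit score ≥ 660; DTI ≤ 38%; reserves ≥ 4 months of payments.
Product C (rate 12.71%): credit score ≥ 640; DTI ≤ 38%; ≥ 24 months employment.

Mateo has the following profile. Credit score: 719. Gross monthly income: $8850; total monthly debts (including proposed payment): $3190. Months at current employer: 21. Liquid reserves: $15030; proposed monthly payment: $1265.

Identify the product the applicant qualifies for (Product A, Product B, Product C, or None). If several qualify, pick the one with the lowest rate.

DTI = 3,190/8,850 = 36%.
Reserves = 15,030/1,265 = 11.9 months.
Product A: score 719 < 720; DTI 36% ≤ 45% → does not qualify.
Product B: score 719 ≥ 660; DTI 36% ≤ 38%; reserves 11.9 ≥ 4 mo → qualifies.
Product C: score 719 ≥ 640; DTI 36% ≤ 38%; employment 21 < 24 mo → does not qualify.

Product B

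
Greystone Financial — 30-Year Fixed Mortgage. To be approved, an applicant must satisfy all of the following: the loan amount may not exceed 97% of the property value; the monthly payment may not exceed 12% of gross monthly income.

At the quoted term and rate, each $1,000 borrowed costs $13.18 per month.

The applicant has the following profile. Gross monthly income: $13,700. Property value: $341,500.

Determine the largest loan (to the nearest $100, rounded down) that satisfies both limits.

$124,700

Payment cap: 12% × $13,700 = $1,644/month.
At $13.18 per $1,000, that supports 1,644/13.18 × 1,000 ≈ $124,734 → $124,700.
LTV cap: 97% × $341,500 = $331,255 → $331,200.
Binding constraint: payment-to-income.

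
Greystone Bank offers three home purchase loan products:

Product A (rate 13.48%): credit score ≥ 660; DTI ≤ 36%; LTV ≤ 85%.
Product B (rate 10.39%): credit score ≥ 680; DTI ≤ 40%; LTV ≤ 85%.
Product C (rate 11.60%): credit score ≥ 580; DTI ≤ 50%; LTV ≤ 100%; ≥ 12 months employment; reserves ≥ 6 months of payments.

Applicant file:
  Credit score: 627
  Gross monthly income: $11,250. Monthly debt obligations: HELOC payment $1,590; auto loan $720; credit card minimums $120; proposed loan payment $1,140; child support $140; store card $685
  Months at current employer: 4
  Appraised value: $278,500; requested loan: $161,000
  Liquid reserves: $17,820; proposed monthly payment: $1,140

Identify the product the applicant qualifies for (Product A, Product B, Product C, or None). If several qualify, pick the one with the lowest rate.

None

Total debts = (1,590 + 720 + 120 + 1,140 + 140 + 685) = 4,395; DTI = 4,395/11,250 = 39.1%.
LTV = 161,000/278,500 = 57.8%.
Reserves = 17,820/1,140 = 15.6 months.
Product A: score 627 < 660; DTI 39.1% > 36%; LTV 57.8% ≤ 85% → does not qualify.
Product B: score 627 < 680; DTI 39.1% ≤ 40%; LTV 57.8% ≤ 85% → does not qualify.
Product C: score 627 ≥ 580; DTI 39.1% ≤ 50%; LTV 57.8% ≤ 100%; employment 4 < 12 mo; reserves 15.6 ≥ 6 mo → does not qualify.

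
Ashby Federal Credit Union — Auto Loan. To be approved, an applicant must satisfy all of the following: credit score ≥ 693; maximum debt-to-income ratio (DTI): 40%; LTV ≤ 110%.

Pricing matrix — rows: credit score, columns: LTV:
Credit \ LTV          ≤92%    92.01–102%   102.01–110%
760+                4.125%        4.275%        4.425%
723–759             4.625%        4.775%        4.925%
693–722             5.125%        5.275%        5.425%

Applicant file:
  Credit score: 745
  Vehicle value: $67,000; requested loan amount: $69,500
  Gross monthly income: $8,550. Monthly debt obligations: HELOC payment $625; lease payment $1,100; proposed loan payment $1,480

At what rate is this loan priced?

Credit score 745 ≥ 693; Total monthly debts = (625 + 1,100 + 1,480) = 3,205. Debt-to-income = 3,205/8,550 = 37.5% — meets 40% limit
LTV: 69,500 ÷ 67,000 = 103.7%, within 110% cap
Score 745 is in the 723–759 band; LTV 103.7% is in the 102.01–110% band → 4.925%.

4.925%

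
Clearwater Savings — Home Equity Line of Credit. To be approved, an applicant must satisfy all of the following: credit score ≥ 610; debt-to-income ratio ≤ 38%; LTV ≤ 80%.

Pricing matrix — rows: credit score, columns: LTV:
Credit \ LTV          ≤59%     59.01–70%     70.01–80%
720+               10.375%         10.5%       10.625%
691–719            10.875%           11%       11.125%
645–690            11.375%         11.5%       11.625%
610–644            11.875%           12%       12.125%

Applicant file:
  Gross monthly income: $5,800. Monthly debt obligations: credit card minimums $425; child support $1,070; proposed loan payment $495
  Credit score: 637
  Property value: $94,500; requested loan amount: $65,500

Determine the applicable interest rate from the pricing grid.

12%

Credit score 637 ≥ 610; Total monthly debts = (425 + 1,070 + 495) = 1,990. DTI: 1,990 ÷ 5,800 = 34.3%, within the 38% cap
Loan-to-value = 65,500/94,500 = 69.3% — pass (80% max)
Score 637 is in the 610–644 band; LTV 69.3% is in the 59.01–70% band → 12%.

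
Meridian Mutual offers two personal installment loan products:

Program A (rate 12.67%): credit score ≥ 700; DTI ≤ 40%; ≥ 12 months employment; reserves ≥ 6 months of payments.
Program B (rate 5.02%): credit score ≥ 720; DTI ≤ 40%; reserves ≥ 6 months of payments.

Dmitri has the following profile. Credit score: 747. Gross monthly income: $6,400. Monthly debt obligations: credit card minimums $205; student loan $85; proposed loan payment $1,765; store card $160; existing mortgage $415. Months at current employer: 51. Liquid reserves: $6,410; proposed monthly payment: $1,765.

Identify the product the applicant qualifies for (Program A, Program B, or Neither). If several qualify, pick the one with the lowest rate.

Total debts = (205 + 85 + 1,765 + 160 + 415) = 2,630; DTI = 2,630/6,400 = 41.1%.
Reserves = 6,410/1,765 = 3.6 months.
Program A: score 747 ≥ 700; DTI 41.1% > 40%; employment 51 ≥ 12 mo; reserves 3.6 < 6 mo → does not qualify.
Program B: score 747 ≥ 720; DTI 41.1% > 40%; reserves 3.6 < 6 mo → does not qualify.

Neither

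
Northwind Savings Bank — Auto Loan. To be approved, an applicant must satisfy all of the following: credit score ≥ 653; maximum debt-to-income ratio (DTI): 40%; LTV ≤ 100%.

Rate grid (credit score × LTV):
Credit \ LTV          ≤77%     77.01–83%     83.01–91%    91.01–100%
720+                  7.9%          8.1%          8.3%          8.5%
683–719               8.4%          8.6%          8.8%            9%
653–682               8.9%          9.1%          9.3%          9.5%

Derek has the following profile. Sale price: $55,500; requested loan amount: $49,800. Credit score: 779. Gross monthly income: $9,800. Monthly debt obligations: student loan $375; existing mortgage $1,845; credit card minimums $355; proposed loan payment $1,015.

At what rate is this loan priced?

Credit score 779 ≥ 653; Total monthly debts = (375 + 1,845 + 355 + 1,015) = 3,590. DTI = 3,590/9,800 = 36.6% ≤ 40%
Loan-to-value = 49,800/55,500 = 89.7% — pass (100% max)
Row: 779 falls in 720+. Column: 89.7% falls in 83.01–91%. Rate = 8.3%.

8.3%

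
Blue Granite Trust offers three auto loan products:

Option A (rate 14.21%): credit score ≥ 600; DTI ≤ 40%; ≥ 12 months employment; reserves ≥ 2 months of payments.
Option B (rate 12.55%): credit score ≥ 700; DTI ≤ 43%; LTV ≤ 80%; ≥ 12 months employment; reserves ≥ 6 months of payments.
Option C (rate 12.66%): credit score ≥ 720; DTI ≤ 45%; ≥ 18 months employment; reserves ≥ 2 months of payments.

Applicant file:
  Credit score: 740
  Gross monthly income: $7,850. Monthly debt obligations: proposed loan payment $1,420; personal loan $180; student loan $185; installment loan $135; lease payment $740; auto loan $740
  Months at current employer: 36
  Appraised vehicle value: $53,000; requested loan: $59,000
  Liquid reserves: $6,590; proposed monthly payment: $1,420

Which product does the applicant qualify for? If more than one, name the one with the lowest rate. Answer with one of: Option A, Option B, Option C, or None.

Option C

Total debts = (1,420 + 180 + 185 + 135 + 740 + 740) = 3,400; DTI = 3,400/7,850 = 43.3%.
LTV = 59,000/53,000 = 111.3%.
Reserves = 6,590/1,420 = 4.6 months.
Option A: score 740 ≥ 600; DTI 43.3% > 40%; employment 36 ≥ 12 mo; reserves 4.6 ≥ 2 mo → does not qualify.
Option B: score 740 ≥ 700; DTI 43.3% > 43%; LTV 111.3% > 80%; employment 36 ≥ 12 mo; reserves 4.6 < 6 mo → does not qualify.
Option C: score 740 ≥ 720; DTI 43.3% ≤ 45%; employment 36 ≥ 18 mo; reserves 4.6 ≥ 2 mo → qualifies.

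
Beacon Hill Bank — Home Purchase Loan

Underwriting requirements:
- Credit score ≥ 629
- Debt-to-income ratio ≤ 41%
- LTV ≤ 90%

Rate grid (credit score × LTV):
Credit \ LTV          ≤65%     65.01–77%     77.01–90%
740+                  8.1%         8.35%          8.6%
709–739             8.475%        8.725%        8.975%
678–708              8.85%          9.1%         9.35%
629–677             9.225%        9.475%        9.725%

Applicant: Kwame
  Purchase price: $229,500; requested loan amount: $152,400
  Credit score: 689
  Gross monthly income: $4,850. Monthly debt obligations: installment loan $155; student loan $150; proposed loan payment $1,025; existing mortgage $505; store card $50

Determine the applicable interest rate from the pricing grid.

9.1%

Credit score 689 ≥ 629; Total monthly debts = (155 + 150 + 1,025 + 505 + 50) = 1,885. Debt-to-income = 1,885/4,850 = 38.9% — meets 41% limit
LTV = 152,400/229,500 = 66.4% ≤ 90%
Score 689 is in the 678–708 band; LTV 66.4% is in the 65.01–77% band → 9.1%.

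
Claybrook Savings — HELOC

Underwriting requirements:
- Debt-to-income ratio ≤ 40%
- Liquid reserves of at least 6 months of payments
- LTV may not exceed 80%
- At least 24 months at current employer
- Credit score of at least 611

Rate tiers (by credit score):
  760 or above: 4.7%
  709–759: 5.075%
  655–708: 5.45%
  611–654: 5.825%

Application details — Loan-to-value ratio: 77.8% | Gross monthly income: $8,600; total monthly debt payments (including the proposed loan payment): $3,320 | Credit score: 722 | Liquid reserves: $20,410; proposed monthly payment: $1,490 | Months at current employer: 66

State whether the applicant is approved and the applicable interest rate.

Credit score 722 ≥ 611 (meets minimum)
Debt-to-income = 3,320/8,600 = 38.6% — meets 40% limit
Employment 66 ≥ 24 months
LTV 77.8% ≤ 80%
Reserves = 20,410/1,490 = 13.7 months ≥ 6
All requirements met. Score 722 falls in the 709–759 tier → 5.075%.

Approved at 5.075%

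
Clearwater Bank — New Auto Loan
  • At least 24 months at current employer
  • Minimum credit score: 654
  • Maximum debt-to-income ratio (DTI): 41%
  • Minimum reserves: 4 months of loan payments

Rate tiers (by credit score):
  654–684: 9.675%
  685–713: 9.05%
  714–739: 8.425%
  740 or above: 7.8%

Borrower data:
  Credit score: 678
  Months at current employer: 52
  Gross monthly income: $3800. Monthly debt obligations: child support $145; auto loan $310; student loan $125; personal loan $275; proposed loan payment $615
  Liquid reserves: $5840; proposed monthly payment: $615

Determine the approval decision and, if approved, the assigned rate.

Credit score 678 ≥ 654 (meets minimum)
Employment 52 ≥ 24 months
Total monthly debts = (145 + 310 + 125 + 275 + 615) = 1,470. Debt-to-income = 1,470/3,800 = 38.7% — meets 41% limit
Liquid reserves cover 5,840/615 = 9.5 months — ≥ 4 required
All requirements met. Score 678 falls in the 654–684 tier → 9.675%.

Approved at 9.675%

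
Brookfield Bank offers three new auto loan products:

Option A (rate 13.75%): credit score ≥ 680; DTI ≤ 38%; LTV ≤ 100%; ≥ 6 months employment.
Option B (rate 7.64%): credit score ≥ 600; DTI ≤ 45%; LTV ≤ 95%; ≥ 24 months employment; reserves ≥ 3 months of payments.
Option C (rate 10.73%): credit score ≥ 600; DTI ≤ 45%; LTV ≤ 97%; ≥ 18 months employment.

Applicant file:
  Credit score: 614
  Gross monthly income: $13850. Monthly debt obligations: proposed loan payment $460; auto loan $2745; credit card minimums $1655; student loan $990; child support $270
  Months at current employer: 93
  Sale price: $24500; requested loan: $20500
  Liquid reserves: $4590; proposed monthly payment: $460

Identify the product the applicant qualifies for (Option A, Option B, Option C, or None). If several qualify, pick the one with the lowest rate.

Total debts = (460 + 2,745 + 1,655 + 990 + 270) = 6,120; DTI = 6,120/13,850 = 44.2%.
LTV = 20,500/24,500 = 83.7%.
Reserves = 4,590/460 = 10.0 months.
Option A: score 614 < 680; DTI 44.2% > 38%; LTV 83.7% ≤ 100%; employment 93 ≥ 6 mo → does not qualify.
Option B: score 614 ≥ 600; DTI 44.2% ≤ 45%; LTV 83.7% ≤ 95%; employment 93 ≥ 24 mo; reserves 10.0 ≥ 3 mo → qualifies.
Option C: score 614 ≥ 600; DTI 44.2% ≤ 45%; LTV 83.7% ≤ 97%; employment 93 ≥ 18 mo → qualifies.
Qualifying: Option B, Option C. Lowest rate is 7.64% → Option B.

Option B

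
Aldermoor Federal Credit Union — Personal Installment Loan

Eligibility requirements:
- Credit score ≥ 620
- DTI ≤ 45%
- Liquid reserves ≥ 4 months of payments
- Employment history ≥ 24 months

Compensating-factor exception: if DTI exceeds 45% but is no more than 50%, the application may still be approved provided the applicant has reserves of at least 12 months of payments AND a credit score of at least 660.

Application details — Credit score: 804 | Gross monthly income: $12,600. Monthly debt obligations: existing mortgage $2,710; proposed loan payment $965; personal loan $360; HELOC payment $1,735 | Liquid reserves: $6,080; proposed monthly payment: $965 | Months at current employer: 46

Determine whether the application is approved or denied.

Denied

Credit score 804 ≥ 620 (meets base)
Total debts = (2,710 + 965 + 360 + 1,735) = 5,770. DTI: 5,770 ÷ 12,600 = 45.8%, over the 45% base limit.
Reserves: 6,080 ÷ 965 = 6.3 months (meets 4-month minimum)
Employment 46 ≥ 24 months
45.8% falls in the override range (45%–50%), so the compensating-factor test applies.
Reserves 6.3 < 12 months; credit score 804 ≥ 660.
Override conditions not both satisfied; exception does not apply.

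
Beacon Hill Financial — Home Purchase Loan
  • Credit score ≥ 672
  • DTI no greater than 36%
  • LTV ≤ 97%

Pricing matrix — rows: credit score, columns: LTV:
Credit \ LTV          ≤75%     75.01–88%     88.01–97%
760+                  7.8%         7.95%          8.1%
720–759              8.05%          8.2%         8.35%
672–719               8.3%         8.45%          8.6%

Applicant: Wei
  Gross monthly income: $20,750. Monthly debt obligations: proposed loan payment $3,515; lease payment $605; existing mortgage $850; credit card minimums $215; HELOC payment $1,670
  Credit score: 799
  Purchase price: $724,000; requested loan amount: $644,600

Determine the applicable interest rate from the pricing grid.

8.1%

Credit score 799 ≥ 672; Total monthly debts = (3,515 + 605 + 850 + 215 + 1,670) = 6,855. DTI: 6,855 ÷ 20,750 = 33%, within the 36% cap
LTV = 644,600/724,000 = 89% ≤ 97%
Credit 799 → row 760+; LTV 89% → column 88.01–97%. Grid cell → 8.1%.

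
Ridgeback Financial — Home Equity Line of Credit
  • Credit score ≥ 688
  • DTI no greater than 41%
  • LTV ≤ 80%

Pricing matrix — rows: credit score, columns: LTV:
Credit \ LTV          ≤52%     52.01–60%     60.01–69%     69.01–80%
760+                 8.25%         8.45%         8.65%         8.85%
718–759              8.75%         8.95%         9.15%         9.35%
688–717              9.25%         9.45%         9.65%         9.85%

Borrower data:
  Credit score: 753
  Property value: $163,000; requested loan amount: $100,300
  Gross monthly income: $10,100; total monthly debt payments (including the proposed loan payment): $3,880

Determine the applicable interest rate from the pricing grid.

9.15%

Credit score 753 ≥ 688; Debt-to-income = 3,880/10,100 = 38.4% — meets 41% limit
LTV = 100,300/163,000 = 61.5% ≤ 80%
Credit 753 → row 718–759; LTV 61.5% → column 60.01–69%. Grid cell → 9.15%.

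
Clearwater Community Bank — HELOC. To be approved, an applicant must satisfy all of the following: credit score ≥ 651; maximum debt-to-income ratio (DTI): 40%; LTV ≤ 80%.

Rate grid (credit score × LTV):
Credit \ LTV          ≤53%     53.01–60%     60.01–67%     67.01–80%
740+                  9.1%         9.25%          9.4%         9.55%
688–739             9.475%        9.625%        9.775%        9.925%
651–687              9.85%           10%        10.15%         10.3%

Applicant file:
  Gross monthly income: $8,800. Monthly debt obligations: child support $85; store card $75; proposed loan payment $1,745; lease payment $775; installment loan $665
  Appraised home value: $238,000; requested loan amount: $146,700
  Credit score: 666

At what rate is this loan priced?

Credit score 666 ≥ 651; Total monthly debts = (85 + 75 + 1,745 + 775 + 665) = 3,345. DTI = 3,345/8,800 = 38% ≤ 40%
LTV: 146,700 ÷ 238,000 = 61.6%, within 80% cap
Row: 666 falls in 651–687. Column: 61.6% falls in 60.01–67%. Rate = 10.15%.

10.15%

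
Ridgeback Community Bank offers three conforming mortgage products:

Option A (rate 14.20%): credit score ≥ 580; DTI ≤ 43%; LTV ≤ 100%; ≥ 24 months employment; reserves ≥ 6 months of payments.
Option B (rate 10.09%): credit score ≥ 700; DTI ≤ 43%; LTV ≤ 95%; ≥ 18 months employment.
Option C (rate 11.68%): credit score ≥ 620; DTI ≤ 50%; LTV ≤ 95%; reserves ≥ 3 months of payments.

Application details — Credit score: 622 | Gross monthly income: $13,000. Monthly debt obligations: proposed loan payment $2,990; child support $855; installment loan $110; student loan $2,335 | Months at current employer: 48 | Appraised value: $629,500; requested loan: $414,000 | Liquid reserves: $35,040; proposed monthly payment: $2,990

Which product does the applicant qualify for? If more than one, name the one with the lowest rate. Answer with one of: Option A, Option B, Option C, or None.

Option C

Total debts = (2,990 + 855 + 110 + 2,335) = 6,290; DTI = 6,290/13,000 = 48.4%.
LTV = 414,000/629,500 = 65.8%.
Reserves = 35,040/2,990 = 11.7 months.
Option A: score 622 ≥ 580; DTI 48.4% > 43%; LTV 65.8% ≤ 100%; employment 48 ≥ 24 mo; reserves 11.7 ≥ 6 mo → does not qualify.
Option B: score 622 < 700; DTI 48.4% > 43%; LTV 65.8% ≤ 95%; employment 48 ≥ 18 mo → does not qualify.
Option C: score 622 ≥ 620; DTI 48.4% ≤ 50%; LTV 65.8% ≤ 95%; reserves 11.7 ≥ 3 mo → qualifies.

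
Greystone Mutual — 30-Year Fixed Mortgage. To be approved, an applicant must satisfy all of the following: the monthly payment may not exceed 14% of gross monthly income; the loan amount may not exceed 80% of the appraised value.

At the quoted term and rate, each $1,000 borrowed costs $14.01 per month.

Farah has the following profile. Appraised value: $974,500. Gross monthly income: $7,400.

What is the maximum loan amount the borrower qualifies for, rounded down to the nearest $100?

Payment cap: 14% × $7,400 = $1,036/month.
At $14.01 per $1,000, that supports 1,036/14.01 × 1,000 ≈ $73,947 → $73,900.
LTV cap: 80% × $974,500 = $779,600 → $779,600.
Binding constraint: payment-to-income.

$73,900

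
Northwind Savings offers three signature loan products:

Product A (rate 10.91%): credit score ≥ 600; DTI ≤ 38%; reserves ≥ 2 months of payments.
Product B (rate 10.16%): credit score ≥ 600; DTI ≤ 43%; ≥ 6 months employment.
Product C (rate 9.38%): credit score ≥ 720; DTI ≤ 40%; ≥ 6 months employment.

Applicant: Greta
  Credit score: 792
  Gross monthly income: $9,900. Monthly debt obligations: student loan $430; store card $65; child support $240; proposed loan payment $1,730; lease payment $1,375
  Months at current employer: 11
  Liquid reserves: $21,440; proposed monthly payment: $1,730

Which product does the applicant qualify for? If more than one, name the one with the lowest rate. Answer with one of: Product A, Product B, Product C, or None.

Total debts = (430 + 65 + 240 + 1,730 + 1,375) = 3,840; DTI = 3,840/9,900 = 38.8%.
Reserves = 21,440/1,730 = 12.4 months.
Product A: score 792 ≥ 600; DTI 38.8% > 38%; reserves 12.4 ≥ 2 mo → does not qualify.
Product B: score 792 ≥ 600; DTI 38.8% ≤ 43%; employment 11 ≥ 6 mo → qualifies.
Product C: score 792 ≥ 720; DTI 38.8% ≤ 40%; employment 11 ≥ 6 mo → qualifies.
Qualifying: Product B, Product C. Lowest rate is 9.38% → Product C.

Product C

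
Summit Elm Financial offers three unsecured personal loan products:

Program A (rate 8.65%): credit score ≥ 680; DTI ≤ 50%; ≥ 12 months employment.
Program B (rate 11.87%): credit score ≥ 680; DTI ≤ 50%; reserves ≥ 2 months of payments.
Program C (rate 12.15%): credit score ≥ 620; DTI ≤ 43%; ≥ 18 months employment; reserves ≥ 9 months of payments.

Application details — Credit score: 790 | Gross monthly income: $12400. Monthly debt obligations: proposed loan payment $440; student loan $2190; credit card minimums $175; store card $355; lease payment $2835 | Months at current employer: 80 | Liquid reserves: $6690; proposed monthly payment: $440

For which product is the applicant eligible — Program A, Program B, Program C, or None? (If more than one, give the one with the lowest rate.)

Program A

Total debts = (440 + 2,190 + 175 + 355 + 2,835) = 5,995; DTI = 5,995/12,400 = 48.3%.
Reserves = 6,690/440 = 15.2 months.
Program A: score 790 ≥ 680; DTI 48.3% ≤ 50%; employment 80 ≥ 12 mo → qualifies.
Program B: score 790 ≥ 680; DTI 48.3% ≤ 50%; reserves 15.2 ≥ 2 mo → qualifies.
Program C: score 790 ≥ 620; DTI 48.3% > 43%; employment 80 ≥ 18 mo; reserves 15.2 ≥ 9 mo → does not qualify.
Qualifying: Program A, Program B. Lowest rate is 8.65% → Program A.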